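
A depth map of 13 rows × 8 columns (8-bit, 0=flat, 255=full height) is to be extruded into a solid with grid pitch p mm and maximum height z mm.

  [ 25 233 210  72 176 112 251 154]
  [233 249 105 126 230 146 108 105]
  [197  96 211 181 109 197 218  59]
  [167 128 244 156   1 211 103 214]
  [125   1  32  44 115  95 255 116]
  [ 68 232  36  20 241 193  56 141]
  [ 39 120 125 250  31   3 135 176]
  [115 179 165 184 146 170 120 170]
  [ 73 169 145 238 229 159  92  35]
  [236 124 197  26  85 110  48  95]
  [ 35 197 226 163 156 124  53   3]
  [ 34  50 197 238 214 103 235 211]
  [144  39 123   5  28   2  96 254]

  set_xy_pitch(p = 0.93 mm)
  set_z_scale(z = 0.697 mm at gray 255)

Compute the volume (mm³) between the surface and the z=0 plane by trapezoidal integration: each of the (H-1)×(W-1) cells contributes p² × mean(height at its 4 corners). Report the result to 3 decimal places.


height_mm = gray/255 × 0.697; cell vol = 0.93² × mean(4 corners)
unit = 0.93² × 0.697 / (4×255) = 0.000591015 mm³ per gray-sum
row 0: Σ corner-gray over 7 cells = 4553  → 2.6909
row 1: Σ corner-gray over 7 cells = 4546  → 2.6868
row 2: Σ corner-gray over 7 cells = 4347  → 2.5691
row 3: Σ corner-gray over 7 cells = 3392  → 2.0047
row 4: Σ corner-gray over 7 cells = 3090  → 1.8262
row 5: Σ corner-gray over 7 cells = 3308  → 1.9551
row 6: Σ corner-gray over 7 cells = 3756  → 2.2199
row 7: Σ corner-gray over 7 cells = 4385  → 2.5916
row 8: Σ corner-gray over 7 cells = 3683  → 2.1767
row 9: Σ corner-gray over 7 cells = 3387  → 2.0018
row 10: Σ corner-gray over 7 cells = 4195  → 2.4793
row 11: Σ corner-gray over 7 cells = 3303  → 1.9521
Σ rows: total corner-gray = 45945  → 27.1542 mm³

27.154


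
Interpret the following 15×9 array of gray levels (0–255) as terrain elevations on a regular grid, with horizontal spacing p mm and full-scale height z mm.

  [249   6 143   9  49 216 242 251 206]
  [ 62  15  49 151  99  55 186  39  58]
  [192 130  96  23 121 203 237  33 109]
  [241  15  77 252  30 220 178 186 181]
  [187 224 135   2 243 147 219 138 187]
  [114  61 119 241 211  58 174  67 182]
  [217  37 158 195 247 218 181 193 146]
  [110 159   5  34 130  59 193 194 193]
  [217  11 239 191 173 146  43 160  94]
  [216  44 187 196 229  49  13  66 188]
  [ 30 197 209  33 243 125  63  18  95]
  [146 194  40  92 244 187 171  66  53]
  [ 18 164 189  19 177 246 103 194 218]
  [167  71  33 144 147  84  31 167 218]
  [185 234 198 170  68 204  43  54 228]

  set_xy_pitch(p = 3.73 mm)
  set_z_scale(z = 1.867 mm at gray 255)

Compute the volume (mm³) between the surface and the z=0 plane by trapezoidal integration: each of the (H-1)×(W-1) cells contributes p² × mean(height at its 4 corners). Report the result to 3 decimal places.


1519.305

height_mm = gray/255 × 1.867; cell vol = 3.73² × mean(4 corners)
unit = 3.73² × 1.867 / (4×255) = 0.0254661 mm³ per gray-sum
row 0: Σ corner-gray over 8 cells = 3595  → 91.5505
row 1: Σ corner-gray over 8 cells = 3295  → 83.9107
row 2: Σ corner-gray over 8 cells = 4325  → 110.1407
row 3: Σ corner-gray over 8 cells = 4928  → 125.4968
row 4: Σ corner-gray over 8 cells = 4748  → 120.9129
row 5: Σ corner-gray over 8 cells = 4979  → 126.7955
row 6: Σ corner-gray over 8 cells = 4672  → 118.9774
row 7: Σ corner-gray over 8 cells = 4088  → 104.1053
row 8: Σ corner-gray over 8 cells = 4209  → 107.1867
row 9: Σ corner-gray over 8 cells = 3873  → 98.6301
row 10: Σ corner-gray over 8 cells = 4088  → 104.1053
row 11: Σ corner-gray over 8 cells = 4607  → 117.3222
row 12: Σ corner-gray over 8 cells = 4159  → 105.9134
row 13: Σ corner-gray over 8 cells = 4094  → 104.2581
Σ rows: total corner-gray = 59660  → 1519.3053 mm³


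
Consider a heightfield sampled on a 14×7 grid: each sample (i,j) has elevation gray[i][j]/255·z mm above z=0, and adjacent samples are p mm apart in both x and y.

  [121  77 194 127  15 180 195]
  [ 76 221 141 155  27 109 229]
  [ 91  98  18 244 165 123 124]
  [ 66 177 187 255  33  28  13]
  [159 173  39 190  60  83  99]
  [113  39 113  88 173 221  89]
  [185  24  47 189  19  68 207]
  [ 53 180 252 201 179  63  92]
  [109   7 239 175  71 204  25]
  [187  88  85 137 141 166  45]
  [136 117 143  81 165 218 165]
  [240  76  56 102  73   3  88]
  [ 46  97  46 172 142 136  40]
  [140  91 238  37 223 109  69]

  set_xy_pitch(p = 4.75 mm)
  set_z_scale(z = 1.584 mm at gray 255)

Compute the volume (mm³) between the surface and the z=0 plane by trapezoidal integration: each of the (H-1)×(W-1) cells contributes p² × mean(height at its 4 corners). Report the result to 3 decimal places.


1322.658

height_mm = gray/255 × 1.584; cell vol = 4.75² × mean(4 corners)
unit = 4.75² × 1.584 / (4×255) = 0.0350382 mm³ per gray-sum
row 0: Σ corner-gray over 6 cells = 3113  → 109.0740
row 1: Σ corner-gray over 6 cells = 3122  → 109.3894
row 2: Σ corner-gray over 6 cells = 2950  → 103.3628
row 3: Σ corner-gray over 6 cells = 2787  → 97.6516
row 4: Σ corner-gray over 6 cells = 2818  → 98.7377
row 5: Σ corner-gray over 6 cells = 2556  → 89.5577
row 6: Σ corner-gray over 6 cells = 2981  → 104.4490
row 7: Σ corner-gray over 6 cells = 3421  → 119.8658
row 8: Σ corner-gray over 6 cells = 2992  → 104.8344
row 9: Σ corner-gray over 6 cells = 3215  → 112.6479
row 10: Σ corner-gray over 6 cells = 2697  → 94.4981
row 11: Σ corner-gray over 6 cells = 2220  → 77.7849
row 12: Σ corner-gray over 6 cells = 2877  → 100.8050
Σ rows: total corner-gray = 37749  → 1322.6583 mm³


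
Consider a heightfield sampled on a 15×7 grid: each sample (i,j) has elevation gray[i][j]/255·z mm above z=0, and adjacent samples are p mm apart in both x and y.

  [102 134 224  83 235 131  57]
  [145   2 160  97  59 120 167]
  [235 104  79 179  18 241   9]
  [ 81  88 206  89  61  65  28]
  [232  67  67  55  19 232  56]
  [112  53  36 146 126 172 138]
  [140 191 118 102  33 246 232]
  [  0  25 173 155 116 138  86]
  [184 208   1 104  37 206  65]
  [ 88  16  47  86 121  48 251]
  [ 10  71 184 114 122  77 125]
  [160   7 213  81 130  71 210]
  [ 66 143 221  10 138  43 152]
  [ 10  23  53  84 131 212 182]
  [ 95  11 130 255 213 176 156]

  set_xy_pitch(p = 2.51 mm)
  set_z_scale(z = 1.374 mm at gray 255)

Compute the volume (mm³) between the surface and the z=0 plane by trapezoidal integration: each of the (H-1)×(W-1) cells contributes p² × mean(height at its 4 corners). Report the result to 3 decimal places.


316.398

height_mm = gray/255 × 1.374; cell vol = 2.51² × mean(4 corners)
unit = 2.51² × 1.374 / (4×255) = 0.00848661 mm³ per gray-sum
row 0: Σ corner-gray over 6 cells = 2961  → 25.1288
row 1: Σ corner-gray over 6 cells = 2674  → 22.6932
row 2: Σ corner-gray over 6 cells = 2613  → 22.1755
row 3: Σ corner-gray over 6 cells = 2295  → 19.4768
row 4: Σ corner-gray over 6 cells = 2484  → 21.0807
row 5: Σ corner-gray over 6 cells = 3068  → 26.0369
row 6: Σ corner-gray over 6 cells = 3052  → 25.9011
row 7: Σ corner-gray over 6 cells = 2661  → 22.5829
row 8: Σ corner-gray over 6 cells = 2336  → 19.8247
row 9: Σ corner-gray over 6 cells = 2246  → 19.0609
row 10: Σ corner-gray over 6 cells = 2645  → 22.4471
row 11: Σ corner-gray over 6 cells = 2702  → 22.9308
row 12: Σ corner-gray over 6 cells = 2526  → 21.4372
row 13: Σ corner-gray over 6 cells = 3019  → 25.6211
Σ rows: total corner-gray = 37282  → 316.3976 mm³


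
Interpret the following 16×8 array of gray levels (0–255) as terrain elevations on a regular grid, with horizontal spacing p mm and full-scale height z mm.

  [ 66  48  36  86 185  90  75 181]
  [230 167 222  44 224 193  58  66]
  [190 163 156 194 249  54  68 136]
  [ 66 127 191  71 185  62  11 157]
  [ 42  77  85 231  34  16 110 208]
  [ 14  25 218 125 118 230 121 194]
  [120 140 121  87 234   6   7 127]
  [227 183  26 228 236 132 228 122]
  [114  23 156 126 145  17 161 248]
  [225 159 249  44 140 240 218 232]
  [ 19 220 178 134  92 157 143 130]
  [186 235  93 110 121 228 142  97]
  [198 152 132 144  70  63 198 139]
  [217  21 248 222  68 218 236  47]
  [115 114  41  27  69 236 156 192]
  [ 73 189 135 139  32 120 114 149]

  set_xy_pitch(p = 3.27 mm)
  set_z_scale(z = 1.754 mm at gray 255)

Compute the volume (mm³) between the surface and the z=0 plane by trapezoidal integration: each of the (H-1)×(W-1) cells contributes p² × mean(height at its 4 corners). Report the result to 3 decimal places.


height_mm = gray/255 × 1.754; cell vol = 3.27² × mean(4 corners)
unit = 3.27² × 1.754 / (4×255) = 0.0183876 mm³ per gray-sum
row 0: Σ corner-gray over 7 cells = 3399  → 62.4994
row 1: Σ corner-gray over 7 cells = 4206  → 77.3382
row 2: Σ corner-gray over 7 cells = 3611  → 66.3976
row 3: Σ corner-gray over 7 cells = 2873  → 52.8276
row 4: Σ corner-gray over 7 cells = 3238  → 59.5390
row 5: Σ corner-gray over 7 cells = 3319  → 61.0284
row 6: Σ corner-gray over 7 cells = 3852  → 70.8290
row 7: Σ corner-gray over 7 cells = 4033  → 74.1572
row 8: Σ corner-gray over 7 cells = 4175  → 76.7682
row 9: Σ corner-gray over 7 cells = 4554  → 83.7371
row 10: Σ corner-gray over 7 cells = 4138  → 76.0879
row 11: Σ corner-gray over 7 cells = 3996  → 73.4768
row 12: Σ corner-gray over 7 cells = 4145  → 76.2166
row 13: Σ corner-gray over 7 cells = 3883  → 71.3990
row 14: Σ corner-gray over 7 cells = 3273  → 60.1826
Σ rows: total corner-gray = 56695  → 1042.4847 mm³

1042.485


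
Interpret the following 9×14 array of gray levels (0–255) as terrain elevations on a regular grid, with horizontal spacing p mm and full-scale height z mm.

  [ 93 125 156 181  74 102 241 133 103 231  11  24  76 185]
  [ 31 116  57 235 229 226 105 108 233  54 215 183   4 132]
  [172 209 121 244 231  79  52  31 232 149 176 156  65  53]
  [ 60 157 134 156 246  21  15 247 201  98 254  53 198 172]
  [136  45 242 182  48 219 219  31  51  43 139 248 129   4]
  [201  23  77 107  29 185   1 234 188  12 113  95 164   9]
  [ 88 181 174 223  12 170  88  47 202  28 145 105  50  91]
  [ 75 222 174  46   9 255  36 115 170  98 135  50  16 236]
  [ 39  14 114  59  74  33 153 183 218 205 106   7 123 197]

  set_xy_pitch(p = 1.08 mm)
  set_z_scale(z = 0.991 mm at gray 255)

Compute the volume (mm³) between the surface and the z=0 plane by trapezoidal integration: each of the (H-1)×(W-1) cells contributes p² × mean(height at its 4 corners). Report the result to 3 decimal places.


height_mm = gray/255 × 0.991; cell vol = 1.08² × mean(4 corners)
unit = 1.08² × 0.991 / (4×255) = 0.00113324 mm³ per gray-sum
row 0: Σ corner-gray over 13 cells = 6885  → 7.8023
row 1: Σ corner-gray over 13 cells = 7408  → 8.3950
row 2: Σ corner-gray over 13 cells = 7507  → 8.5072
row 3: Σ corner-gray over 13 cells = 7124  → 8.0732
row 4: Σ corner-gray over 13 cells = 5998  → 6.7972
row 5: Σ corner-gray over 13 cells = 5695  → 6.4538
row 6: Σ corner-gray over 13 cells = 5992  → 6.7904
row 7: Σ corner-gray over 13 cells = 5777  → 6.5467
Σ rows: total corner-gray = 52386  → 59.3658 mm³

59.366


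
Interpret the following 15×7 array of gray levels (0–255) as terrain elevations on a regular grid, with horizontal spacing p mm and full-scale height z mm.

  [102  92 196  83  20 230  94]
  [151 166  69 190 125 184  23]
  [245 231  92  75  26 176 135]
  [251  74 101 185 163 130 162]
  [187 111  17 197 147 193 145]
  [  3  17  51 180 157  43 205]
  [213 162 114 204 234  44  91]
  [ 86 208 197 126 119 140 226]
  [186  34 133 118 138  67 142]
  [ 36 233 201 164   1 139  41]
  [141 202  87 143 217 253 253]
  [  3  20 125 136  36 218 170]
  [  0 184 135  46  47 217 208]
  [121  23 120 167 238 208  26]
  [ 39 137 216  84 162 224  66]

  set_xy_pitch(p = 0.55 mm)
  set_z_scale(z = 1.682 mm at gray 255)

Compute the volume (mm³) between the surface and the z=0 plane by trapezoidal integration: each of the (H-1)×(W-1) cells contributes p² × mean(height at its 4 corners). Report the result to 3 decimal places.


22.388

height_mm = gray/255 × 1.682; cell vol = 0.55² × mean(4 corners)
unit = 0.55² × 1.682 / (4×255) = 0.000498828 mm³ per gray-sum
row 0: Σ corner-gray over 6 cells = 3080  → 1.5364
row 1: Σ corner-gray over 6 cells = 3222  → 1.6072
row 2: Σ corner-gray over 6 cells = 3299  → 1.6456
row 3: Σ corner-gray over 6 cells = 3381  → 1.6865
row 4: Σ corner-gray over 6 cells = 2766  → 1.3798
row 5: Σ corner-gray over 6 cells = 2924  → 1.4586
row 6: Σ corner-gray over 6 cells = 3712  → 1.8517
row 7: Σ corner-gray over 6 cells = 3200  → 1.5963
row 8: Σ corner-gray over 6 cells = 2861  → 1.4271
row 9: Σ corner-gray over 6 cells = 3751  → 1.8711
row 10: Σ corner-gray over 6 cells = 3441  → 1.7165
row 11: Σ corner-gray over 6 cells = 2709  → 1.3513
row 12: Σ corner-gray over 6 cells = 3125  → 1.5588
row 13: Σ corner-gray over 6 cells = 3410  → 1.7010
Σ rows: total corner-gray = 44881  → 22.3879 mm³


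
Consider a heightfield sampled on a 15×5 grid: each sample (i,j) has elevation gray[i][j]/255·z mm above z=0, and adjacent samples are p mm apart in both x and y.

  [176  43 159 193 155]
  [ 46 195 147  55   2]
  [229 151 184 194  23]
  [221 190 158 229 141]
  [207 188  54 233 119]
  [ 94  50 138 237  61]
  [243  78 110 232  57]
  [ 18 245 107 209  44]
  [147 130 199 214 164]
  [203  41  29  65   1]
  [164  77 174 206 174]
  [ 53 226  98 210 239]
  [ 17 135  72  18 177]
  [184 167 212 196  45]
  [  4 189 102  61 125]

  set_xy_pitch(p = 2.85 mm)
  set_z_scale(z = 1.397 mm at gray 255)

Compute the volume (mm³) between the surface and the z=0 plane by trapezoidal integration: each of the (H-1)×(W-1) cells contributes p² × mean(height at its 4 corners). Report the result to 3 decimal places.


height_mm = gray/255 × 1.397; cell vol = 2.85² × mean(4 corners)
unit = 2.85² × 1.397 / (4×255) = 0.0111246 mm³ per gray-sum
row 0: Σ corner-gray over 4 cells = 1963  → 21.8377
row 1: Σ corner-gray over 4 cells = 2152  → 23.9402
row 2: Σ corner-gray over 4 cells = 2826  → 31.4382
row 3: Σ corner-gray over 4 cells = 2792  → 31.0600
row 4: Σ corner-gray over 4 cells = 2281  → 25.3753
row 5: Σ corner-gray over 4 cells = 2145  → 23.8624
row 6: Σ corner-gray over 4 cells = 2324  → 25.8537
row 7: Σ corner-gray over 4 cells = 2581  → 28.7127
row 8: Σ corner-gray over 4 cells = 1871  → 20.8142
row 9: Σ corner-gray over 4 cells = 1726  → 19.2011
row 10: Σ corner-gray over 4 cells = 2612  → 29.0576
row 11: Σ corner-gray over 4 cells = 2004  → 22.2938
row 12: Σ corner-gray over 4 cells = 2023  → 22.5051
row 13: Σ corner-gray over 4 cells = 2212  → 24.6077
Σ rows: total corner-gray = 31512  → 350.5596 mm³

350.560


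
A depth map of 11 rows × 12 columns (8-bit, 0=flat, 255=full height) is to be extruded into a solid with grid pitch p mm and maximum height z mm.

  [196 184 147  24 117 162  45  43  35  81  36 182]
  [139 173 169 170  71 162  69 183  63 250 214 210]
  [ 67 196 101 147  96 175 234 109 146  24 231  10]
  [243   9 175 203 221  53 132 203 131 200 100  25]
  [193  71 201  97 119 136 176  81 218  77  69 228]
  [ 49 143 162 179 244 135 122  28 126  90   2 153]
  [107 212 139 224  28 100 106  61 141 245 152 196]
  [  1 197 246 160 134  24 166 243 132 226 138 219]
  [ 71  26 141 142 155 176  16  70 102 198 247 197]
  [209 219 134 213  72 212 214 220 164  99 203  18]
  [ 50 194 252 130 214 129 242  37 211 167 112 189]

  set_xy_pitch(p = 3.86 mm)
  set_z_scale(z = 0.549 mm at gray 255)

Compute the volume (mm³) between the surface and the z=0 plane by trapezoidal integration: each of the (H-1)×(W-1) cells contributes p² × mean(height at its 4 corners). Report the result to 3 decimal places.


499.959

height_mm = gray/255 × 0.549; cell vol = 3.86² × mean(4 corners)
unit = 3.86² × 0.549 / (4×255) = 0.00801949 mm³ per gray-sum
row 0: Σ corner-gray over 11 cells = 5523  → 44.2916
row 1: Σ corner-gray over 11 cells = 6392  → 51.2606
row 2: Σ corner-gray over 11 cells = 6117  → 49.0552
row 3: Σ corner-gray over 11 cells = 6033  → 48.3816
row 4: Σ corner-gray over 11 cells = 5575  → 44.7087
row 5: Σ corner-gray over 11 cells = 5783  → 46.3767
row 6: Σ corner-gray over 11 cells = 6671  → 53.4980
row 7: Σ corner-gray over 11 cells = 6366  → 51.0521
row 8: Σ corner-gray over 11 cells = 6541  → 52.4555
row 9: Σ corner-gray over 11 cells = 7342  → 58.8791
Σ rows: total corner-gray = 62343  → 499.9591 mm³


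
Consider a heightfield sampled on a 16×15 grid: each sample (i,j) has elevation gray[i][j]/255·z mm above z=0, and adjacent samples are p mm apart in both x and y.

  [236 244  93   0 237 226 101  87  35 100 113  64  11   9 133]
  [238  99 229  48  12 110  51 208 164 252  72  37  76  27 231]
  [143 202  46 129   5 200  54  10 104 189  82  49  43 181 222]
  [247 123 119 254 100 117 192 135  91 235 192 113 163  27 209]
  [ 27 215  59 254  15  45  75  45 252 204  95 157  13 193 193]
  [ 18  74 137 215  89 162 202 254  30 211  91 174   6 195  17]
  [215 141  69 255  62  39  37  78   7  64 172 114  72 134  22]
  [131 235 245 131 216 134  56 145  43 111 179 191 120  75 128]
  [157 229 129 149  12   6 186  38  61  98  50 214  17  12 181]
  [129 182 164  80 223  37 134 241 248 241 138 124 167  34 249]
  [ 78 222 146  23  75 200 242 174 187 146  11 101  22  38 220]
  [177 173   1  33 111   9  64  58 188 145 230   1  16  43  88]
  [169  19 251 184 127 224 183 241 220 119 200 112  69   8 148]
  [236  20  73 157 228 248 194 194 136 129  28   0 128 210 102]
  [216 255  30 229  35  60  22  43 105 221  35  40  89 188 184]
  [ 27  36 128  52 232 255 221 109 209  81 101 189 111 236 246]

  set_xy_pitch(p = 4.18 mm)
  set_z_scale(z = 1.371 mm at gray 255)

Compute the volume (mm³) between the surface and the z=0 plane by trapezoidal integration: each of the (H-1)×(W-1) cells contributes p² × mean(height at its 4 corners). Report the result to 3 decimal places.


height_mm = gray/255 × 1.371; cell vol = 4.18² × mean(4 corners)
unit = 4.18² × 1.371 / (4×255) = 0.023485 mm³ per gray-sum
row 0: Σ corner-gray over 14 cells = 6248  → 146.7340
row 1: Σ corner-gray over 14 cells = 6192  → 145.4189
row 2: Σ corner-gray over 14 cells = 7131  → 167.4713
row 3: Σ corner-gray over 14 cells = 7642  → 179.4721
row 4: Σ corner-gray over 14 cells = 7179  → 168.5985
row 5: Σ corner-gray over 14 cells = 6440  → 151.2431
row 6: Σ corner-gray over 14 cells = 6746  → 158.4295
row 7: Σ corner-gray over 14 cells = 6761  → 158.7818
row 8: Σ corner-gray over 14 cells = 7144  → 167.7766
row 9: Σ corner-gray over 14 cells = 7876  → 184.9676
row 10: Σ corner-gray over 14 cells = 5881  → 138.1151
row 11: Σ corner-gray over 14 cells = 6640  → 155.9401
row 12: Σ corner-gray over 14 cells = 8059  → 189.2653
row 13: Σ corner-gray over 14 cells = 6932  → 162.7978
row 14: Σ corner-gray over 14 cells = 7297  → 171.3698
Σ rows: total corner-gray = 104168  → 2446.3814 mm³

2446.381


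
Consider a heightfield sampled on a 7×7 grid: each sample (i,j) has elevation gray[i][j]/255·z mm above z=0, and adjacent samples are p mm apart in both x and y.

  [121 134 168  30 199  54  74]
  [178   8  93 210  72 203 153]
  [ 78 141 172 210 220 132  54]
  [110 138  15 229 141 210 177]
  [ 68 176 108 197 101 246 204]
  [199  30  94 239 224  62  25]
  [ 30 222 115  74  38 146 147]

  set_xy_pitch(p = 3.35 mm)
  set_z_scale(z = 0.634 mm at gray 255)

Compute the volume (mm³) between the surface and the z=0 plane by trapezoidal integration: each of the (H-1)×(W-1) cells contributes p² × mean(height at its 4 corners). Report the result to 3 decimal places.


138.869

height_mm = gray/255 × 0.634; cell vol = 3.35² × mean(4 corners)
unit = 3.35² × 0.634 / (4×255) = 0.00697555 mm³ per gray-sum
row 0: Σ corner-gray over 6 cells = 2868  → 20.0059
row 1: Σ corner-gray over 6 cells = 3385  → 23.6123
row 2: Σ corner-gray over 6 cells = 3635  → 25.3561
row 3: Σ corner-gray over 6 cells = 3681  → 25.6770
row 4: Σ corner-gray over 6 cells = 3450  → 24.0657
row 5: Σ corner-gray over 6 cells = 2889  → 20.1524
Σ rows: total corner-gray = 19908  → 138.8693 mm³


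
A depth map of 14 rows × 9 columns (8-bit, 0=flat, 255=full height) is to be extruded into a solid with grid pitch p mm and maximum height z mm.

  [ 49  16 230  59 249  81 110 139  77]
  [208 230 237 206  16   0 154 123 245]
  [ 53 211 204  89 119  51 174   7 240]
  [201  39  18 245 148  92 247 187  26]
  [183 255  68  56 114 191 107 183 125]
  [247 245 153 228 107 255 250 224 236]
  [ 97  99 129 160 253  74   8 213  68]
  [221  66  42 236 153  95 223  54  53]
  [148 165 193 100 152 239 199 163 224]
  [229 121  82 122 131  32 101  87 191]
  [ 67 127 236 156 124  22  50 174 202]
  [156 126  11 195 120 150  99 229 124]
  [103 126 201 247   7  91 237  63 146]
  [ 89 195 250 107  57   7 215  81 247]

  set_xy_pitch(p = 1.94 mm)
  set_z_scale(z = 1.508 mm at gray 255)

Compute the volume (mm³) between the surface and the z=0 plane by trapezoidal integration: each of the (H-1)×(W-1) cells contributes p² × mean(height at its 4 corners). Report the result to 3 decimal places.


325.529

height_mm = gray/255 × 1.508; cell vol = 1.94² × mean(4 corners)
unit = 1.94² × 1.508 / (4×255) = 0.00556422 mm³ per gray-sum
row 0: Σ corner-gray over 8 cells = 4279  → 23.8093
row 1: Σ corner-gray over 8 cells = 4388  → 24.4158
row 2: Σ corner-gray over 8 cells = 4182  → 23.2696
row 3: Σ corner-gray over 8 cells = 4435  → 24.6773
row 4: Σ corner-gray over 8 cells = 5663  → 31.5102
row 5: Σ corner-gray over 8 cells = 5444  → 30.2916
row 6: Σ corner-gray over 8 cells = 4049  → 22.5295
row 7: Σ corner-gray over 8 cells = 4806  → 26.7417
row 8: Σ corner-gray over 8 cells = 4566  → 25.4062
row 9: Σ corner-gray over 8 cells = 3819  → 21.2498
row 10: Σ corner-gray over 8 cells = 4187  → 23.2974
row 11: Σ corner-gray over 8 cells = 4333  → 24.1098
row 12: Σ corner-gray over 8 cells = 4353  → 24.2211
Σ rows: total corner-gray = 58504  → 325.5294 mm³


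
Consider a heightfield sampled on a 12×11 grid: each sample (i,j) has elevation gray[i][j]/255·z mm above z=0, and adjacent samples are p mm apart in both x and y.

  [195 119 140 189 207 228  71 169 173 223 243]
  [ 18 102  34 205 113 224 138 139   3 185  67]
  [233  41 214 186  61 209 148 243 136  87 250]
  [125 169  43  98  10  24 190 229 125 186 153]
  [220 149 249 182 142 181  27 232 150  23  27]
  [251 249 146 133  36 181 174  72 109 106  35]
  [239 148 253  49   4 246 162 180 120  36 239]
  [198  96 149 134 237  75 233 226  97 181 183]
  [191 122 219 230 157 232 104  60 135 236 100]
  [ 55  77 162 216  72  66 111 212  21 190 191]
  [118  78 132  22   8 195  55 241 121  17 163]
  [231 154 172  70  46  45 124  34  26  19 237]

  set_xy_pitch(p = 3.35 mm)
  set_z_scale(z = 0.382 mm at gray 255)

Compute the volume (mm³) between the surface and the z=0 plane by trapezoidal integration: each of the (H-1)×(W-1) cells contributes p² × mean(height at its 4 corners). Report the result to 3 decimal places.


height_mm = gray/255 × 0.382; cell vol = 3.35² × mean(4 corners)
unit = 3.35² × 0.382 / (4×255) = 0.00420294 mm³ per gray-sum
row 0: Σ corner-gray over 10 cells = 5847  → 24.5746
row 1: Σ corner-gray over 10 cells = 5504  → 23.1330
row 2: Σ corner-gray over 10 cells = 5559  → 23.3641
row 3: Σ corner-gray over 10 cells = 5343  → 22.4563
row 4: Σ corner-gray over 10 cells = 5615  → 23.5995
row 5: Σ corner-gray over 10 cells = 5572  → 23.4188
row 6: Σ corner-gray over 10 cells = 6111  → 25.6841
row 7: Σ corner-gray over 10 cells = 6518  → 27.3947
row 8: Σ corner-gray over 10 cells = 5781  → 24.2972
row 9: Σ corner-gray over 10 cells = 4519  → 18.9931
row 10: Σ corner-gray over 10 cells = 3867  → 16.2528
Σ rows: total corner-gray = 60236  → 253.1681 mm³

253.168


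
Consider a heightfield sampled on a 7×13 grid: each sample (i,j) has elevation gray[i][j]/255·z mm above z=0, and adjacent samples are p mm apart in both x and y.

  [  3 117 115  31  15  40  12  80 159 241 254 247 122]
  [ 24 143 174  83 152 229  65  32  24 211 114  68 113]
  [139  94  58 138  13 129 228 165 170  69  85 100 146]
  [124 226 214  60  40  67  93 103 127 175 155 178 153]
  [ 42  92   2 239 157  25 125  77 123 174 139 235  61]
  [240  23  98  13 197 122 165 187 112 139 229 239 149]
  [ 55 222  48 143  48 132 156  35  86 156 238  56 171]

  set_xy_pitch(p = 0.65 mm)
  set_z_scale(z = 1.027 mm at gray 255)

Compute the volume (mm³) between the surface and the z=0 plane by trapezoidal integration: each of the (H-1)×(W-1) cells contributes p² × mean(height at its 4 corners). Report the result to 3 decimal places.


15.132

height_mm = gray/255 × 1.027; cell vol = 0.65² × mean(4 corners)
unit = 0.65² × 1.027 / (4×255) = 0.0004254 mm³ per gray-sum
row 0: Σ corner-gray over 12 cells = 5474  → 2.3286
row 1: Σ corner-gray over 12 cells = 5510  → 2.3440
row 2: Σ corner-gray over 12 cells = 5936  → 2.5252
row 3: Σ corner-gray over 12 cells = 6032  → 2.5660
row 4: Σ corner-gray over 12 cells = 6316  → 2.6868
row 5: Σ corner-gray over 12 cells = 6303  → 2.6813
Σ rows: total corner-gray = 35571  → 15.1319 mm³


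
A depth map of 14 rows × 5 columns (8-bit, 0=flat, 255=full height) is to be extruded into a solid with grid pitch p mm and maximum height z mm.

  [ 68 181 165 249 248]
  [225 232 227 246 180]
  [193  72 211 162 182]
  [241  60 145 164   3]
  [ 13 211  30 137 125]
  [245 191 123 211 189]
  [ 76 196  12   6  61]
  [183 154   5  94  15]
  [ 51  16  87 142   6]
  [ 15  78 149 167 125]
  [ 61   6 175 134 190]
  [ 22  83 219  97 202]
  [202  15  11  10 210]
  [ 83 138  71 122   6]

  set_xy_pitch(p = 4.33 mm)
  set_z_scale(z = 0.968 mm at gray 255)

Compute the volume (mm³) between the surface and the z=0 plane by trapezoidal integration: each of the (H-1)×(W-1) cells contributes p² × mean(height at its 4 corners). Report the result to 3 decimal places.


451.926

height_mm = gray/255 × 0.968; cell vol = 4.33² × mean(4 corners)
unit = 4.33² × 0.968 / (4×255) = 0.0177931 mm³ per gray-sum
row 0: Σ corner-gray over 4 cells = 3321  → 59.0908
row 1: Σ corner-gray over 4 cells = 3080  → 54.8027
row 2: Σ corner-gray over 4 cells = 2247  → 39.9810
row 3: Σ corner-gray over 4 cells = 1876  → 33.3798
row 4: Σ corner-gray over 4 cells = 2378  → 42.3119
row 5: Σ corner-gray over 4 cells = 2049  → 36.4580
row 6: Σ corner-gray over 4 cells = 1269  → 22.5794
row 7: Σ corner-gray over 4 cells = 1251  → 22.2591
row 8: Σ corner-gray over 4 cells = 1475  → 26.2448
row 9: Σ corner-gray over 4 cells = 1809  → 32.1877
row 10: Σ corner-gray over 4 cells = 1903  → 33.8602
row 11: Σ corner-gray over 4 cells = 1506  → 26.7964
row 12: Σ corner-gray over 4 cells = 1235  → 21.9744
Σ rows: total corner-gray = 25399  → 451.9263 mm³


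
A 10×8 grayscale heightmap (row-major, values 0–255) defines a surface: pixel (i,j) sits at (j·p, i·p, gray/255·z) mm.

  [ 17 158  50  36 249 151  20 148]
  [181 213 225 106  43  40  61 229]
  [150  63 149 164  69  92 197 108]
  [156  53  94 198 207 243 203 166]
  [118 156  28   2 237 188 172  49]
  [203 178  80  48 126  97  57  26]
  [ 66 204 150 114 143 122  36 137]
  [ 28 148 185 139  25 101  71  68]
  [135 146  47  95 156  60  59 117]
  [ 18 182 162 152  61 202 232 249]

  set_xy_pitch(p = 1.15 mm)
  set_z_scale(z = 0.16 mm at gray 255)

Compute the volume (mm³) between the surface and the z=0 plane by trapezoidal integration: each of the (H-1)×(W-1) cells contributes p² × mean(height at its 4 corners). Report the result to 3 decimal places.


6.385

height_mm = gray/255 × 0.16; cell vol = 1.15² × mean(4 corners)
unit = 1.15² × 0.16 / (4×255) = 0.000207451 mm³ per gray-sum
row 0: Σ corner-gray over 7 cells = 3279  → 0.6802
row 1: Σ corner-gray over 7 cells = 3512  → 0.7286
row 2: Σ corner-gray over 7 cells = 4044  → 0.8389
row 3: Σ corner-gray over 7 cells = 4051  → 0.8404
row 4: Σ corner-gray over 7 cells = 3134  → 0.6502
row 5: Σ corner-gray over 7 cells = 3142  → 0.6518
row 6: Σ corner-gray over 7 cells = 3175  → 0.6587
row 7: Σ corner-gray over 7 cells = 2812  → 0.5834
row 8: Σ corner-gray over 7 cells = 3627  → 0.7524
Σ rows: total corner-gray = 30776  → 6.3845 mm³


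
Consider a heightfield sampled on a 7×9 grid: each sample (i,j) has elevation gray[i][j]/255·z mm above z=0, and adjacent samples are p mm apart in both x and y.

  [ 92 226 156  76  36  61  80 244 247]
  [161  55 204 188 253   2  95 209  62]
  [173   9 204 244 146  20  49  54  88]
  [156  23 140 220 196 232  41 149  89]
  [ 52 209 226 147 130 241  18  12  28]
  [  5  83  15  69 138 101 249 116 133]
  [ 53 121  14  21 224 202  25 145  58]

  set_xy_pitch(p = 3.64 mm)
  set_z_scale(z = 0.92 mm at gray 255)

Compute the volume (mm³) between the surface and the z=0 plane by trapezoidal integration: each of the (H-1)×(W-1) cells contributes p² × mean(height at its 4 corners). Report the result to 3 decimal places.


281.485

height_mm = gray/255 × 0.92; cell vol = 3.64² × mean(4 corners)
unit = 3.64² × 0.92 / (4×255) = 0.0119506 mm³ per gray-sum
row 0: Σ corner-gray over 8 cells = 4332  → 51.7701
row 1: Σ corner-gray over 8 cells = 3948  → 47.1810
row 2: Σ corner-gray over 8 cells = 3960  → 47.3245
row 3: Σ corner-gray over 8 cells = 4293  → 51.3040
row 4: Σ corner-gray over 8 cells = 3726  → 44.5280
row 5: Σ corner-gray over 8 cells = 3295  → 39.3773
Σ rows: total corner-gray = 23554  → 281.4849 mm³


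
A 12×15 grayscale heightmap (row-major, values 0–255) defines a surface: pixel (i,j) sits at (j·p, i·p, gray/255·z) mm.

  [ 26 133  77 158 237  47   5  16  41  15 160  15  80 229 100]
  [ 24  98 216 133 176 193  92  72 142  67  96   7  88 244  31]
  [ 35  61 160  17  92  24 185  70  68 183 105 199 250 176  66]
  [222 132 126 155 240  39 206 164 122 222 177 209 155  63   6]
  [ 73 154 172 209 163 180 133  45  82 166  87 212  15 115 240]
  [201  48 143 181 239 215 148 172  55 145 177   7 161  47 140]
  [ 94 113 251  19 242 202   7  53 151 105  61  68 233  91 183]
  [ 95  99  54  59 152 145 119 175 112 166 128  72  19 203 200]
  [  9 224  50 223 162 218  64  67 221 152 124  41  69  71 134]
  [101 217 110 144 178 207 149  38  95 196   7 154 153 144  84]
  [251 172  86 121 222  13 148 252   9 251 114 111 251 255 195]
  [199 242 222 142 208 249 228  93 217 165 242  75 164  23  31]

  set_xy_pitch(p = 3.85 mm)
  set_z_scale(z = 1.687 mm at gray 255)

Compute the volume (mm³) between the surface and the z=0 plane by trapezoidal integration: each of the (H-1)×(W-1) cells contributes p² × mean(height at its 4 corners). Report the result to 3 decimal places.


1990.589

height_mm = gray/255 × 1.687; cell vol = 3.85² × mean(4 corners)
unit = 3.85² × 1.687 / (4×255) = 0.0245153 mm³ per gray-sum
row 0: Σ corner-gray over 14 cells = 5855  → 143.5368
row 1: Σ corner-gray over 14 cells = 6584  → 161.4084
row 2: Σ corner-gray over 14 cells = 7529  → 184.5753
row 3: Σ corner-gray over 14 cells = 8027  → 196.7839
row 4: Σ corner-gray over 14 cells = 7596  → 186.2179
row 5: Σ corner-gray over 14 cells = 7286  → 178.6181
row 6: Σ corner-gray over 14 cells = 6770  → 165.9683
row 7: Σ corner-gray over 14 cells = 6816  → 167.0960
row 8: Σ corner-gray over 14 cells = 7284  → 178.5691
row 9: Σ corner-gray over 14 cells = 8225  → 201.6380
row 10: Σ corner-gray over 14 cells = 9226  → 226.1777
Σ rows: total corner-gray = 81198  → 1990.5895 mm³


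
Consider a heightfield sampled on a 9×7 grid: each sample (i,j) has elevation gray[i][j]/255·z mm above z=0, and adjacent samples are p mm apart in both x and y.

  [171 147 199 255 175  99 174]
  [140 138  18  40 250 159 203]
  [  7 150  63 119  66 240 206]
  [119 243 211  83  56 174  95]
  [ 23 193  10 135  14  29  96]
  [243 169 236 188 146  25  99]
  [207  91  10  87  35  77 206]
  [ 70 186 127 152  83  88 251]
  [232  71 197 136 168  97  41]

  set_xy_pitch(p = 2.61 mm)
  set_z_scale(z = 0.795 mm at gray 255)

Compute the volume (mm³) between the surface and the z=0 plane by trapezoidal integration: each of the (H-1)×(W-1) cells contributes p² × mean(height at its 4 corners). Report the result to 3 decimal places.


height_mm = gray/255 × 0.795; cell vol = 2.61² × mean(4 corners)
unit = 2.61² × 0.795 / (4×255) = 0.00530943 mm³ per gray-sum
row 0: Σ corner-gray over 6 cells = 3648  → 19.3688
row 1: Σ corner-gray over 6 cells = 3042  → 16.1513
row 2: Σ corner-gray over 6 cells = 3237  → 17.1866
row 3: Σ corner-gray over 6 cells = 2629  → 13.9585
row 4: Σ corner-gray over 6 cells = 2751  → 14.6062
row 5: Σ corner-gray over 6 cells = 2883  → 15.3071
row 6: Σ corner-gray over 6 cells = 2606  → 13.8364
row 7: Σ corner-gray over 6 cells = 3204  → 17.0114
Σ rows: total corner-gray = 24000  → 127.4263 mm³

127.426


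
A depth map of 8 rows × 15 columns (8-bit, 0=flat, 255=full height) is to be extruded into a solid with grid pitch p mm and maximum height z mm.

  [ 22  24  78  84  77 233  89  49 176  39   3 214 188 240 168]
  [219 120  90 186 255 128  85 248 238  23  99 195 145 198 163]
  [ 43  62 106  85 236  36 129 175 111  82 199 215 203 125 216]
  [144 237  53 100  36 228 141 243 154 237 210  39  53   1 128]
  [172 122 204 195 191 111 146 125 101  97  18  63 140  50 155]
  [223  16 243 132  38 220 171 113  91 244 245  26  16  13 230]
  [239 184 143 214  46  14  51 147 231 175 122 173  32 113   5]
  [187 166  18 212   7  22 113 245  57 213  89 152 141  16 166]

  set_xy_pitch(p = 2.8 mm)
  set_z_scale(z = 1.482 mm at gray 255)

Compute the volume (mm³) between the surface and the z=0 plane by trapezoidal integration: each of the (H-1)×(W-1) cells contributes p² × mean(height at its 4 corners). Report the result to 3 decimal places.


height_mm = gray/255 × 1.482; cell vol = 2.8² × mean(4 corners)
unit = 2.8² × 1.482 / (4×255) = 0.0113911 mm³ per gray-sum
row 0: Σ corner-gray over 14 cells = 7580  → 86.3442
row 1: Σ corner-gray over 14 cells = 8189  → 93.2814
row 2: Σ corner-gray over 14 cells = 7523  → 85.6949
row 3: Σ corner-gray over 14 cells = 7189  → 81.8903
row 4: Σ corner-gray over 14 cells = 7042  → 80.2158
row 5: Σ corner-gray over 14 cells = 7123  → 81.1385
row 6: Σ corner-gray over 14 cells = 6789  → 77.3339
Σ rows: total corner-gray = 51435  → 585.8991 mm³

585.899


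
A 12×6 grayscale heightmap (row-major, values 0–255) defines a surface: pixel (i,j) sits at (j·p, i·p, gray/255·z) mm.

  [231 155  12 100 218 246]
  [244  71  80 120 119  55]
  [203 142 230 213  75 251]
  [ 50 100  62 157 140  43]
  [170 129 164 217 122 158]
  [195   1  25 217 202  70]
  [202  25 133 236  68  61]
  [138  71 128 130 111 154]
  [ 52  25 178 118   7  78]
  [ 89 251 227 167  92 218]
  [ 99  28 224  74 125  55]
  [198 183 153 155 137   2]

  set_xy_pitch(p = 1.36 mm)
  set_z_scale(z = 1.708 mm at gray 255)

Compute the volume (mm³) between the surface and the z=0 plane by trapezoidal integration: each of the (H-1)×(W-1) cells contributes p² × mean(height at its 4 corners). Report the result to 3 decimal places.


86.997

height_mm = gray/255 × 1.708; cell vol = 1.36² × mean(4 corners)
unit = 1.36² × 1.708 / (4×255) = 0.00309717 mm³ per gray-sum
row 0: Σ corner-gray over 5 cells = 2526  → 7.8235
row 1: Σ corner-gray over 5 cells = 2853  → 8.8362
row 2: Σ corner-gray over 5 cells = 2785  → 8.6256
row 3: Σ corner-gray over 5 cells = 2603  → 8.0619
row 4: Σ corner-gray over 5 cells = 2747  → 8.5079
row 5: Σ corner-gray over 5 cells = 2342  → 7.2536
row 6: Σ corner-gray over 5 cells = 2359  → 7.3062
row 7: Σ corner-gray over 5 cells = 1958  → 6.0643
row 8: Σ corner-gray over 5 cells = 2567  → 7.9504
row 9: Σ corner-gray over 5 cells = 2837  → 8.7867
row 10: Σ corner-gray over 5 cells = 2512  → 7.7801
Σ rows: total corner-gray = 28089  → 86.9965 mm³


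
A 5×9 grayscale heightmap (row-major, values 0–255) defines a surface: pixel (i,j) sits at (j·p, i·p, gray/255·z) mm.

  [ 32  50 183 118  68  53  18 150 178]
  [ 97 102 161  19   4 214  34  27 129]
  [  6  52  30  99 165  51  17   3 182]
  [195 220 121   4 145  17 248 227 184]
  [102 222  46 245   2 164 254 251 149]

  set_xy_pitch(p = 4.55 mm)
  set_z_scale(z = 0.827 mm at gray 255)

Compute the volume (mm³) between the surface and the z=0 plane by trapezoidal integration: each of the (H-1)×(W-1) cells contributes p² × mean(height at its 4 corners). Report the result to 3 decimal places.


height_mm = gray/255 × 0.827; cell vol = 4.55² × mean(4 corners)
unit = 4.55² × 0.827 / (4×255) = 0.0167853 mm³ per gray-sum
row 0: Σ corner-gray over 8 cells = 2838  → 47.6366
row 1: Σ corner-gray over 8 cells = 2370  → 39.7811
row 2: Σ corner-gray over 8 cells = 3365  → 56.4824
row 3: Σ corner-gray over 8 cells = 4962  → 83.2885
Σ rows: total corner-gray = 13535  → 227.1885 mm³

227.189


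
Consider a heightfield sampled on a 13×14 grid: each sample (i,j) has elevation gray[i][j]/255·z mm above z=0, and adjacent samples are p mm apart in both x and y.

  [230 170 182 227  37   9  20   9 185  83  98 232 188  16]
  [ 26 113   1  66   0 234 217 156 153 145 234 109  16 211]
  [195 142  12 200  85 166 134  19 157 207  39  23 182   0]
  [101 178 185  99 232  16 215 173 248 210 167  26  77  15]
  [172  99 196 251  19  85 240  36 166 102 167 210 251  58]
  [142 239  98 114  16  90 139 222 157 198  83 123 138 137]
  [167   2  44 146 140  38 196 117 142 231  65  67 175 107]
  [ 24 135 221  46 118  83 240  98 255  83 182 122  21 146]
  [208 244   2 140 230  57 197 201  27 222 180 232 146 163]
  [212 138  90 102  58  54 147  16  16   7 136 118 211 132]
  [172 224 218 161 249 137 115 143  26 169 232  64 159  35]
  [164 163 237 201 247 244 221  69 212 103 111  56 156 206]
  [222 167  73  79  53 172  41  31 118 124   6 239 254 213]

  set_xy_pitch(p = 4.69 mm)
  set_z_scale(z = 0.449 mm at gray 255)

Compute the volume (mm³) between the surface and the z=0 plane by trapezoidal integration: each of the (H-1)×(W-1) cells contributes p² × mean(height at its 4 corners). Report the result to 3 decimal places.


809.281

height_mm = gray/255 × 0.449; cell vol = 4.69² × mean(4 corners)
unit = 4.69² × 0.449 / (4×255) = 0.0096826 mm³ per gray-sum
row 0: Σ corner-gray over 13 cells = 6251  → 60.5259
row 1: Σ corner-gray over 13 cells = 6052  → 58.5991
row 2: Σ corner-gray over 13 cells = 6695  → 64.8250
row 3: Σ corner-gray over 13 cells = 7642  → 73.9944
row 4: Σ corner-gray over 13 cells = 7387  → 71.5253
row 5: Σ corner-gray over 13 cells = 6513  → 63.0628
row 6: Σ corner-gray over 13 cells = 6378  → 61.7556
row 7: Σ corner-gray over 13 cells = 7505  → 72.6679
row 8: Σ corner-gray over 13 cells = 6657  → 64.4570
row 9: Σ corner-gray over 13 cells = 6531  → 63.2370
row 10: Σ corner-gray over 13 cells = 8411  → 81.4403
row 11: Σ corner-gray over 13 cells = 7559  → 73.1908
Σ rows: total corner-gray = 83581  → 809.2811 mm³


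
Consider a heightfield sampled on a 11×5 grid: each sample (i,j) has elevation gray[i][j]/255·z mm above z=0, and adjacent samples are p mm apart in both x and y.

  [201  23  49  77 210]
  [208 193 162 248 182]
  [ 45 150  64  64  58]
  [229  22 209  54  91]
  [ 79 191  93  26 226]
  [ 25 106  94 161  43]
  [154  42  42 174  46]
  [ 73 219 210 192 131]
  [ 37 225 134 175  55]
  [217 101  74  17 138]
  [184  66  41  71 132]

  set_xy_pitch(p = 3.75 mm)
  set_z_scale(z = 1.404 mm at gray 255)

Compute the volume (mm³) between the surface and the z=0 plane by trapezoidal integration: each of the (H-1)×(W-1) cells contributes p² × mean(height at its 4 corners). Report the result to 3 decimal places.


372.092

height_mm = gray/255 × 1.404; cell vol = 3.75² × mean(4 corners)
unit = 3.75² × 1.404 / (4×255) = 0.0193566 mm³ per gray-sum
row 0: Σ corner-gray over 4 cells = 2305  → 44.6170
row 1: Σ corner-gray over 4 cells = 2255  → 43.6492
row 2: Σ corner-gray over 4 cells = 1549  → 29.9834
row 3: Σ corner-gray over 4 cells = 1815  → 35.1323
row 4: Σ corner-gray over 4 cells = 1715  → 33.1966
row 5: Σ corner-gray over 4 cells = 1506  → 29.1511
row 6: Σ corner-gray over 4 cells = 2162  → 41.8490
row 7: Σ corner-gray over 4 cells = 2606  → 50.4433
row 8: Σ corner-gray over 4 cells = 1899  → 36.7582
row 9: Σ corner-gray over 4 cells = 1411  → 27.3122
Σ rows: total corner-gray = 19223  → 372.0923 mm³
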